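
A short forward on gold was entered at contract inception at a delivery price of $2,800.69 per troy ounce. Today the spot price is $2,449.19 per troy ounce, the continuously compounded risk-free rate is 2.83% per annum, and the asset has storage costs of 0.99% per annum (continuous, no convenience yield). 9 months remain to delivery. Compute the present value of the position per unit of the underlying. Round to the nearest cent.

Current fair forward for the remaining 9 months: F = S·e^((r + u)·T), (r + u) = 0.0283 + 0.0099 = 0.0382
F = 2449.19 · e^(0.0382 × 9/12) = 2449.19 × 1.02906436 = 2520.3741
Value of long forward = (F − K)·e^(−rT) = (2520.3741 − 2800.69) · e^(−0.0283·9/12)
= -280.3159 × 0.97899867 = -274.43
Short position value = −(long value) = $274.43

$274.43 per troy ounce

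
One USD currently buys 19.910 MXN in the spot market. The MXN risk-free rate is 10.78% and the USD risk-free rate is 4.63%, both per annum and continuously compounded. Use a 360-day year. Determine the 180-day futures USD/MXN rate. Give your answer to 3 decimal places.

20.532

F = S·e^((r_MXN − r_USD)T) = 19.910 · e^((0.1078 − 0.0463) × 180/360)
= 19.910 · e^0.030750 = 19.910 × 1.031228
F = 20.532 MXN per USD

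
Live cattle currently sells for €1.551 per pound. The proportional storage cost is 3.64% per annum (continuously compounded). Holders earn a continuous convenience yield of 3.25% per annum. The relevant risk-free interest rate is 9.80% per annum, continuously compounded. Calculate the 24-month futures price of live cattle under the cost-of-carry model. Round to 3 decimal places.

€1.902 per pound

Net carry = r + u − y = 0.0980 + 0.0364 − 0.0325 = 0.1019
F = S·e^((r+u−y)T) = 1.551 · e^(0.1019 × 24/12) = 1.551 · e^0.203800
= 1.551 × 1.226053 = €1.902 per pound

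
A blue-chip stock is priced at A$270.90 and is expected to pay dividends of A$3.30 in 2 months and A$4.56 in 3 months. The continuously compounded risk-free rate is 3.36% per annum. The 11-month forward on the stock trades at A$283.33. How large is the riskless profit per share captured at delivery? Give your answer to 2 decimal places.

A$12.00 per share

PV(dividends) I = 3.30·e^(−0.0336·2/12) + 4.56·e^(−0.0336·3/12) = 7.8034
Fair forward F* = (S − I)·e^(rT) = (270.90 − 7.8034)·e^0.030800 = 263.0966 × 1.031279 = 271.3260
Market A$283.33 > fair 271.3260: forward overpriced → cash-and-carry (borrow at r, buy the stock and collect the dividends, short the forward).
Profit at T = |F_mkt − F*| = |283.33 − 271.3260| = A$12.00 per share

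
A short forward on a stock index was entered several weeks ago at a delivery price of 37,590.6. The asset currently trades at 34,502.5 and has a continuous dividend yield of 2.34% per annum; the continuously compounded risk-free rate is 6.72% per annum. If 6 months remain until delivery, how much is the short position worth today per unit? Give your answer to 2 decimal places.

Current fair forward for the remaining 6 months: F = S·e^((r − q)·T), (r − q) = 0.0672 − 0.0234 = 0.0438
F = 34502.5 · e^(0.0438 × 6/12) = 34502.5 × 1.02214157 = 35266.4395
Value of long forward = (F − K)·e^(−rT) = (35266.4395 − 37590.6) · e^(−0.0672·6/12)
= -2324.1605 × 0.96695821 = -2247.37
Short position value = −(long value) = 2247.37

2247.37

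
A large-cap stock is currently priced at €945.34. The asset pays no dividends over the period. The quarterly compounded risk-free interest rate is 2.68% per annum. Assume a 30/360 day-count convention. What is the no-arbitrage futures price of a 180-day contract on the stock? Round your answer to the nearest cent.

€958.05

F = S · (1+r/4)^(4T)
= 945.34 × 1.013445
F = €958.05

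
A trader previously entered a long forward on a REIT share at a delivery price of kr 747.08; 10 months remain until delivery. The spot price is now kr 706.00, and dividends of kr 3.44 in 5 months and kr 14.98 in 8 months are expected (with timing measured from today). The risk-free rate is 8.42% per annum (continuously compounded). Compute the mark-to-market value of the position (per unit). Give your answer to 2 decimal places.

PV(remaining dividends) I = 3.44·e^(−0.0842·5/12) + 14.98·e^(−0.0842·8/12) = 17.4837
Current forward F = (S − I)·e^(rT) = (706.00 − 17.4837)·e^(0.0842·10/12) = 688.5163 × 1.072687 = 738.5625
Value (long) = (F − K)·e^(−rT) = (738.5625 − 747.08) × 0.932238 = -7.9403
Value = -kr 7.94

-kr 7.94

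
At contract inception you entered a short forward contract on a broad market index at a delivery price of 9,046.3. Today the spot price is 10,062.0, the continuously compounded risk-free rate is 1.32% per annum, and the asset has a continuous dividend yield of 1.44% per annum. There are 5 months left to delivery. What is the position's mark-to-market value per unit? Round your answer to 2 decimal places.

Current fair forward for the remaining 5 months: F = S·e^((r − q)·T), (r − q) = 0.0132 − 0.0144 = -0.0012
F = 10062.0 · e^(-0.0012 × 5/12) = 10062.0 × 0.99950012 = 10056.9702
Value of long forward = (F − K)·e^(−rT) = (10056.9702 − 9046.3) · e^(−0.0132·5/12)
= 1010.6702 × 0.99451510 = 1005.13
Short position value = −(long value) = -1005.13

-1005.13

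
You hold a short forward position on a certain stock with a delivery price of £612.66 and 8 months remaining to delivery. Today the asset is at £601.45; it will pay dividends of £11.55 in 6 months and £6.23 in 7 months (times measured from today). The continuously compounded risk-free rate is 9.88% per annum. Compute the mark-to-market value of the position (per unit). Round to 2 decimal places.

-£10.97

PV(remaining dividends) I = 11.55·e^(−0.0988·6/12) + 6.23·e^(−0.0988·7/12) = 16.8744
Current forward F = (S − I)·e^(rT) = (601.45 − 16.8744)·e^(0.0988·8/12) = 584.5756 × 1.068084 = 624.3758
Value (long) = (F − K)·e^(−rT) = (624.3758 − 612.66) × 0.936256 = 10.9690
Short position value = −(long value) = -£10.97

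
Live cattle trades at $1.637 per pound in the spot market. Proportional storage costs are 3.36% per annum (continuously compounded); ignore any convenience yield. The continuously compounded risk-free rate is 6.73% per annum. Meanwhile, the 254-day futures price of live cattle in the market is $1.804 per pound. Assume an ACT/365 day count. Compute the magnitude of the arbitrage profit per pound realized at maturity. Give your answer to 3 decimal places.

Fair futures: F* = S·e^(carry·T), with carry = (r + u) = 0.0673 + 0.0336 = 0.1009
F* = 1.637 · e^(0.1009 × 254/365) = 1.637 · e^0.070215 = 1.637 × 1.072739 = $1.7561
Market $1.804 > fair $1.7561: forward overpriced → cash-and-carry (buy spot, short the forward).
At maturity, profit = |F_mkt − F*| = |1.804 − 1.7561| = $0.048 per pound

$0.048 per pound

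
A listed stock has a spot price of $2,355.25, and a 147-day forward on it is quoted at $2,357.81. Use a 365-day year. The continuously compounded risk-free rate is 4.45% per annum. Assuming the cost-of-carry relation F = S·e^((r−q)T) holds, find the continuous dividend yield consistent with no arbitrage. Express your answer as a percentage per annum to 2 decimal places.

4.18%

From F = S·e^((r−q)T): (r − q) = ln(F/S)/T
ln(2357.81/2355.25) = ln(1.001087) = 0.001086
(r − q) = 0.001086 / (147/365) = 0.002697
q = r − ln(F/S)/T = 0.0445 − 0.002697 = 0.041803
q = 4.18%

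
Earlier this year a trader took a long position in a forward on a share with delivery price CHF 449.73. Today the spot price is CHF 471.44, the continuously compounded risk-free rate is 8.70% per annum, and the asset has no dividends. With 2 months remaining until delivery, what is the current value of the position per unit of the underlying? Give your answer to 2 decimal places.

CHF 28.18

Current fair forward for the remaining 2 months: F = S·e^(r·T), r = 0.0870
F = 471.44 · e^(0.0870 × 2/12) = 471.44 × 1.014606 = 478.3259
Value of long forward = (F − K)·e^(−rT) = (478.3259 − 449.73) · e^(−0.0870·2/12)
= 28.5959 × 0.985605 = 28.18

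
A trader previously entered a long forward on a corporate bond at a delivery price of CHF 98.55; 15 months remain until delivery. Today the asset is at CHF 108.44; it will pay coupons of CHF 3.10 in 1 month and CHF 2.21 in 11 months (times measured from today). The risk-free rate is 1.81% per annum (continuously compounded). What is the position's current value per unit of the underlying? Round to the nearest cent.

CHF 6.83

PV(remaining coupons) I = 3.10·e^(−0.0181·1/12) + 2.21·e^(−0.0181·11/12) = 5.2690
Current forward F = (S − I)·e^(rT) = (108.44 − 5.2690)·e^(0.0181·15/12) = 103.1710 × 1.022883 = 105.5319
Value (long) = (F − K)·e^(−rT) = (105.5319 − 98.55) × 0.977629 = 6.8257
Value = CHF 6.83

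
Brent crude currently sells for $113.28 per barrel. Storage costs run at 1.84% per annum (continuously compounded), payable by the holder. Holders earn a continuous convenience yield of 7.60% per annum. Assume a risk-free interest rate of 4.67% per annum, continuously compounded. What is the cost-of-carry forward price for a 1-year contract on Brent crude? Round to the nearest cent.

$112.05 per barrel

Net carry = r + u − y = 0.0467 + 0.0184 − 0.0760 = -0.0109
F = S·e^((r+u−y)T) = 113.28 · e^(-0.0109 × 1) = 113.28 · e^-0.010900
= 113.28 × 0.989159 = $112.05 per barrel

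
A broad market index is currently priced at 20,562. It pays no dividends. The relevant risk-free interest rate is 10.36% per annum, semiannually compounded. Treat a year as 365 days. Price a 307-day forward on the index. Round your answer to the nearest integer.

F = S · (1+r/2)^(2T)
= 20562 × 1.088669
F = 22,385

22,385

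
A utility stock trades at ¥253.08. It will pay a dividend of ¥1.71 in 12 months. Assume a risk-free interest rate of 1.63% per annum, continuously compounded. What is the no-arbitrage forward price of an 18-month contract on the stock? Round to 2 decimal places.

PV(dividends) I = 1.71·e^(−0.0163·12/12)
I = 1.6824
F = (S − I)·e^(rT) = (253.08 − 1.6824) · e^(0.0163·18/12)
= 251.3976 · e^0.024450 = 251.3976 × 1.024751 = ¥257.62

¥257.62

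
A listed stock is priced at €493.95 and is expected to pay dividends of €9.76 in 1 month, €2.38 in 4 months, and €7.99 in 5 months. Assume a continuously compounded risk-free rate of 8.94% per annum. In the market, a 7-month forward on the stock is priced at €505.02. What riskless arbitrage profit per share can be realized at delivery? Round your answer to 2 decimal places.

€5.38 per share

PV(dividends) I = 9.76·e^(−0.0894·1/12) + 2.38·e^(−0.0894·4/12) + 7.99·e^(−0.0894·5/12) = 19.6955
Fair forward F* = (S − I)·e^(rT) = (493.95 − 19.6955)·e^0.052150 = 474.2545 × 1.053534 = 499.6432
Market €505.02 > fair 499.6432: forward overpriced → cash-and-carry (borrow at r, buy the stock and collect the dividends, short the forward).
Profit at T = |F_mkt − F*| = |505.02 − 499.6432| = €5.38 per share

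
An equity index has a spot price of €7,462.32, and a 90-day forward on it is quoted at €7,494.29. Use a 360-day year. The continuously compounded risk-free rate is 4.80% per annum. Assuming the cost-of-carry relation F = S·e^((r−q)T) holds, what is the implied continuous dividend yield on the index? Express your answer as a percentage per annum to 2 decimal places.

From F = S·e^((r−q)T): (r − q) = ln(F/S)/T
ln(7494.29/7462.32) = ln(1.004284) = 0.004275
(r − q) = 0.004275 / (90/360) = 0.017100
q = r − ln(F/S)/T = 0.0480 − 0.017100 = 0.030900
q = 3.09%

3.09%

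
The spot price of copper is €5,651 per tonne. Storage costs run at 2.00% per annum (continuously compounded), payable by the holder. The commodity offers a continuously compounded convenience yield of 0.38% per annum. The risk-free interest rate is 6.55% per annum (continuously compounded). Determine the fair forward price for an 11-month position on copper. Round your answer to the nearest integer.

€6,090 per tonne

Net carry = r + u − y = 0.0655 + 0.0200 − 0.0038 = 0.0817
F = S·e^((r+u−y)T) = 5651 · e^(0.0817 × 11/12) = 5651 · e^0.074892
= 5651 × 1.077768 = €6,090 per tonne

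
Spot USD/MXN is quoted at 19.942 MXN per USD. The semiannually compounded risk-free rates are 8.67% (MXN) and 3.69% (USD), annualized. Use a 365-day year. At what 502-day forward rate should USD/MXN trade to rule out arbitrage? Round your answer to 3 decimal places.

21.312

By covered interest parity, F = S · (1+r_MXN/2)^(2T) / (1+r_USD/2)^(2T)
= 19.942 × 1.123816 / 1.051574 = 19.942 × 1.068699
F = 21.312 MXN per USD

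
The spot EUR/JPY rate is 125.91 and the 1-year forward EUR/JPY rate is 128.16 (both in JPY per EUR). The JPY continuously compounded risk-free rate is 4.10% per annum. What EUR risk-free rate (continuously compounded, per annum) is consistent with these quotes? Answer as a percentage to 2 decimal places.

F = S·e^((r_JPY − r_EUR)T) ⇒ r_EUR = r_JPY − ln(F/S)/T
ln(128.16/125.91) = 0.017712; /(1) = 0.017712
r_EUR = 0.0410 − 0.017712 = 0.023288
r_EUR = 2.33%

2.33%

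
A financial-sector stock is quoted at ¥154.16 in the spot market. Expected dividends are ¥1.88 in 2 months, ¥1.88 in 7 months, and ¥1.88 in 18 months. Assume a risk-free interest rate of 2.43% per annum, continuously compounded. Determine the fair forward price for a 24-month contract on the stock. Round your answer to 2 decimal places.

¥156.02

PV(dividends) I = 1.88·e^(−0.0243·2/12) + 1.88·e^(−0.0243·7/12) + 1.88·e^(−0.0243·18/12)
I = 1.8724 + 1.8535 + 1.8127 = 5.5386
F = (S − I)·e^(rT) = (154.16 − 5.5386) · e^(0.0243·24/12)
= 148.6214 · e^0.048600 = 148.6214 × 1.049800 = ¥156.02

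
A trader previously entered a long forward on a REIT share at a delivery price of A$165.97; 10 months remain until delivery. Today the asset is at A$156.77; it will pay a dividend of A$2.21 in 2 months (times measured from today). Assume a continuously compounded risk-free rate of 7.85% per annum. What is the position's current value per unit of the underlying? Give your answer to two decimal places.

PV(remaining dividends) I = 2.21·e^(−0.0785·2/12) = 2.1813
Current forward F = (S − I)·e^(rT) = (156.77 − 2.1813)·e^(0.0785·10/12) = 154.5887 × 1.067604 = 165.0395
Value (long) = (F − K)·e^(−rT) = (165.0395 − 165.97) × 0.936677 = -0.8716
Value = -A$0.87

-A$0.87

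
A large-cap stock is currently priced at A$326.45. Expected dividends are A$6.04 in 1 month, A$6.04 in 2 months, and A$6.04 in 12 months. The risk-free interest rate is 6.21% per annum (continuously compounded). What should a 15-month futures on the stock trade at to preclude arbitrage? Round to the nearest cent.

PV(dividends) I = 6.04·e^(−0.0621·1/12) + 6.04·e^(−0.0621·2/12) + 6.04·e^(−0.0621·12/12)
I = 6.0088 + 5.9778 + 5.6763 = 17.6629
F = (S − I)·e^(rT) = (326.45 − 17.6629) · e^(0.0621·15/12)
= 308.7871 · e^0.077625 = 308.7871 × 1.080717 = A$333.71

A$333.71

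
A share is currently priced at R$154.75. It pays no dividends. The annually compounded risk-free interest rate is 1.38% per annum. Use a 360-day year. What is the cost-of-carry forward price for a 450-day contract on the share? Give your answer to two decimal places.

R$157.42

F = S · (1+r)^T
= 154.75 × 1.017280
F = R$157.42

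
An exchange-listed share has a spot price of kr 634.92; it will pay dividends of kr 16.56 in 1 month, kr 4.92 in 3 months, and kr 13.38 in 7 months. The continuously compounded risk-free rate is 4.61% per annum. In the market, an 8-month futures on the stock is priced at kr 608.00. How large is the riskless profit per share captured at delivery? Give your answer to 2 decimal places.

kr 11.28 per share

PV(dividends) I = 16.56·e^(−0.0461·1/12) + 4.92·e^(−0.0461·3/12) + 13.38·e^(−0.0461·7/12) = 34.3851
Fair futures F* = (S − I)·e^(rT) = (634.92 − 34.3851)·e^0.030733 = 600.5349 × 1.031210 = 619.2776
Market kr 608.00 < fair 619.2776: forward underpriced → reverse cash-and-carry (short the stock, invest proceeds at r, pay the dividends, go long the forward).
Profit at T = |F_mkt − F*| = |608.00 − 619.2776| = kr 11.28 per share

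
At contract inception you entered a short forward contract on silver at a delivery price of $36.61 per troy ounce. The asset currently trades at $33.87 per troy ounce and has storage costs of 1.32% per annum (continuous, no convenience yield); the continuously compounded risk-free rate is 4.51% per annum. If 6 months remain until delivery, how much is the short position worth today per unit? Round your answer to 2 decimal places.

$1.70 per troy ounce

Current fair forward for the remaining 6 months: F = S·e^((r + u)·T), (r + u) = 0.0451 + 0.0132 = 0.0583
F = 33.87 · e^(0.0583 × 6/12) = 33.87 × 1.029579 = 34.8718
Value of long forward = (F − K)·e^(−rT) = (34.8718 − 36.61) · e^(−0.0451·6/12)
= -1.7382 × 0.977702 = -1.70
Short position value = −(long value) = $1.70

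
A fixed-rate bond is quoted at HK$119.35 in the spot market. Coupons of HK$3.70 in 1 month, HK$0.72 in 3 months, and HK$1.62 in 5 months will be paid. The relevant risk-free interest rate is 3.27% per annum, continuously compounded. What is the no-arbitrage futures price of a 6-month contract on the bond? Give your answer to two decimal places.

HK$115.22

PV(coupons) I = 3.70·e^(−0.0327·1/12) + 0.72·e^(−0.0327·3/12) + 1.62·e^(−0.0327·5/12)
I = 3.6899 + 0.7141 + 1.5981 = 6.0021
F = (S − I)·e^(rT) = (119.35 − 6.0021) · e^(0.0327·6/12)
= 113.3479 · e^0.016350 = 113.3479 × 1.016484 = HK$115.22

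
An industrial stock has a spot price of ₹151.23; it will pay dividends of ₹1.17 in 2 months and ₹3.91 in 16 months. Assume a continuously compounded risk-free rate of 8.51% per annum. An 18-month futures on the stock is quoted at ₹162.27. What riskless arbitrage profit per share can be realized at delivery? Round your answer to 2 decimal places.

PV(dividends) I = 1.17·e^(−0.0851·2/12) + 3.91·e^(−0.0851·16/12) = 4.6441
Fair futures F* = (S − I)·e^(rT) = (151.23 − 4.6441)·e^0.127650 = 146.5859 × 1.136155 = 166.5443
Market ₹162.27 < fair 166.5443: forward underpriced → reverse cash-and-carry (short the stock, invest proceeds at r, pay the dividends, go long the forward).
Profit at T = |F_mkt − F*| = |162.27 − 166.5443| = ₹4.27 per share

₹4.27 per share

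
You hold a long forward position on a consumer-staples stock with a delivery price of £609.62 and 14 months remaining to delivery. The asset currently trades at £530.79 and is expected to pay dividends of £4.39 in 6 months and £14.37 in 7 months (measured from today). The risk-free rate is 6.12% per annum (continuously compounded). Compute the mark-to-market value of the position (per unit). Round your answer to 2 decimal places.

-£54.94

PV(remaining dividends) I = 4.39·e^(−0.0612·6/12) + 14.37·e^(−0.0612·7/12) = 18.1237
Current forward F = (S − I)·e^(rT) = (530.79 − 18.1237)·e^(0.0612·14/12) = 512.6663 × 1.074011 = 550.6092
Value (long) = (F − K)·e^(−rT) = (550.6092 − 609.62) × 0.931089 = -54.9443
Value = -£54.94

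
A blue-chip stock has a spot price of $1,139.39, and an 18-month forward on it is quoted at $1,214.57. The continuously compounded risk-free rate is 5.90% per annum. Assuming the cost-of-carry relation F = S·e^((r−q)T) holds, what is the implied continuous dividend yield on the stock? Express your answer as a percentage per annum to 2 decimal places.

From F = S·e^((r−q)T): (r − q) = ln(F/S)/T
ln(1214.57/1139.39) = ln(1.065983) = 0.063897
(r − q) = 0.063897 / (18/12) = 0.042598
q = r − ln(F/S)/T = 0.0590 − 0.042598 = 0.016402
q = 1.64%

1.64%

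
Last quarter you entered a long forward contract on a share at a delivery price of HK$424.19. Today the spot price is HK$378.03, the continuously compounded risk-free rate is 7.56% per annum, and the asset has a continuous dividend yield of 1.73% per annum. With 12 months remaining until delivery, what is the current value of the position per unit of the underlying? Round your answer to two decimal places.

Current fair forward for the remaining 12 months: F = S·e^((r − q)·T), (r − q) = 0.0756 − 0.0173 = 0.0583
F = 378.03 · e^(0.0583 × 12/12) = 378.03 × 1.060033 = 400.7243
Value of long forward = (F − K)·e^(−rT) = (400.7243 − 424.19) · e^(−0.0756·12/12)
= -23.4657 × 0.927187 = -21.76

-HK$21.76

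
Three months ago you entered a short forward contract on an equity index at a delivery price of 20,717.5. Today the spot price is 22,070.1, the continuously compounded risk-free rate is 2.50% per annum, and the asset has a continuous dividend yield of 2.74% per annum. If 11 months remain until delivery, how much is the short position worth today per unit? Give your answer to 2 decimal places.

Current fair forward for the remaining 11 months: F = S·e^((r − q)·T), (r − q) = 0.0250 − 0.0274 = -0.0024
F = 22070.1 · e^(-0.0024 × 11/12) = 22070.1 × 0.99780242 = 22021.5992
Value of long forward = (F − K)·e^(−rT) = (22021.5992 − 20717.5) · e^(−0.0250·11/12)
= 1304.0992 × 0.97734393 = 1274.55
Short position value = −(long value) = -1274.55

-1274.55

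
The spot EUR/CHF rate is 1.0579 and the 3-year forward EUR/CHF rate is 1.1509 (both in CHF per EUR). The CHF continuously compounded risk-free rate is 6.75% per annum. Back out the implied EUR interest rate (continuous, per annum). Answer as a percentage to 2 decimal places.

F = S·e^((r_CHF − r_EUR)T) ⇒ r_EUR = r_CHF − ln(F/S)/T
ln(1.1509/1.0579) = 0.084258; /(3) = 0.028086
r_EUR = 0.0675 − 0.028086 = 0.039414
r_EUR = 3.94%

3.94%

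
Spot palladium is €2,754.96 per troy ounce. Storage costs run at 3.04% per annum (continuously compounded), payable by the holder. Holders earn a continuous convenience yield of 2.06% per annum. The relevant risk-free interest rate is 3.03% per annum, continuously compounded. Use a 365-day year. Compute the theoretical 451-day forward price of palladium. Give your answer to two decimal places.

€2,894.90 per troy ounce

Net carry = r + u − y = 0.0303 + 0.0304 − 0.0206 = 0.0401
F = S·e^((r+u−y)T) = 2754.96 · e^(0.0401 × 451/365) = 2754.96 · e^0.04954822
= 2754.96 × 1.05079626 = €2,894.90 per troy ounce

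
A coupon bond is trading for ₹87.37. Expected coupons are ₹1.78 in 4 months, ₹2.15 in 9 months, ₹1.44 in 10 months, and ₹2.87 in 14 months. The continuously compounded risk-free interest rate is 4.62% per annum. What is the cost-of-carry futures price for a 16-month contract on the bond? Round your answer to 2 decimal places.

₹84.48

PV(coupons) I = 1.78·e^(−0.0462·4/12) + 2.15·e^(−0.0462·9/12) + 1.44·e^(−0.0462·10/12) + 2.87·e^(−0.0462·14/12)
I = 1.7528 + 2.0768 + 1.3856 + 2.7194 = 7.9346
F = (S − I)·e^(rT) = (87.37 − 7.9346) · e^(0.0462·16/12)
= 79.4354 · e^0.061600 = 79.4354 × 1.063537 = ₹84.48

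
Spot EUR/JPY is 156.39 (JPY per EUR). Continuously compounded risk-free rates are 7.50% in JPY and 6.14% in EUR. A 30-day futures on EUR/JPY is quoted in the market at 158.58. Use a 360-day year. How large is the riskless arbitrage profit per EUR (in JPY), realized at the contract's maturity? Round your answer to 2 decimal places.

Fair futures: F* = S·e^(carry·T), with carry = (r_JPY − r_EUR) = 0.0750 − 0.0614 = 0.0136
F* = 156.39 · e^(0.0136 × 30/360) = 156.39 · e^0.001133 = 156.39 × 1.001134 = 156.5673
Market 158.58 > fair 156.5673: forward overpriced → cash-and-carry (buy spot, short the forward).
At maturity, profit = |F_mkt − F*| = |158.58 − 156.5673| = 2.01 per EUR (in JPY)

2.01 per EUR (in JPY)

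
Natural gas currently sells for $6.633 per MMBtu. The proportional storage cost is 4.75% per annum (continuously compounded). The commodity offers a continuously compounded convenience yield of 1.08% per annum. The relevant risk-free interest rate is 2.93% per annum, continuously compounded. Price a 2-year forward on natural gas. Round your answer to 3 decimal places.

$7.569 per MMBtu

Net carry = r + u − y = 0.0293 + 0.0475 − 0.0108 = 0.0660
F = S·e^((r+u−y)T) = 6.633 · e^(0.0660 × 2) = 6.633 · e^0.132000
= 6.633 × 1.141108 = $7.569 per MMBtu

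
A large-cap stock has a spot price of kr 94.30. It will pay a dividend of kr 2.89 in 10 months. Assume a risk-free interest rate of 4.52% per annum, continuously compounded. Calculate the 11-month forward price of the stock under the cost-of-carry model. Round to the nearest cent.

PV(dividends) I = 2.89·e^(−0.0452·10/12)
I = 2.7832
F = (S − I)·e^(rT) = (94.30 − 2.7832) · e^(0.0452·11/12)
= 91.5168 · e^0.041433 = 91.5168 × 1.042303 = kr 95.39

kr 95.39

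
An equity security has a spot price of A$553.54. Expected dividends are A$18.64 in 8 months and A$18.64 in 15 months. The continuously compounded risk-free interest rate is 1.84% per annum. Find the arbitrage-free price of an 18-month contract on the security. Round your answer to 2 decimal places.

PV(dividends) I = 18.64·e^(−0.0184·8/12) + 18.64·e^(−0.0184·15/12)
I = 18.4127 + 18.2162 = 36.6289
F = (S − I)·e^(rT) = (553.54 − 36.6289) · e^(0.0184·18/12)
= 516.9111 · e^0.027600 = 516.9111 × 1.027984 = A$531.38

A$531.38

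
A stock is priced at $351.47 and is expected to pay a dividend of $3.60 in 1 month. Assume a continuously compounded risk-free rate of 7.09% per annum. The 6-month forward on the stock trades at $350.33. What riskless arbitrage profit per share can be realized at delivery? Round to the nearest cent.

$10.12 per share

PV(dividends) I = 3.60·e^(−0.0709·1/12) = 3.5788
Fair forward F* = (S − I)·e^(rT) = (351.47 − 3.5788)·e^0.035450 = 347.8912 × 1.036086 = 360.4452
Market $350.33 < fair 360.4452: forward underpriced → reverse cash-and-carry (short the stock, invest proceeds at r, pay the dividends, go long the forward).
Profit at T = |F_mkt − F*| = |350.33 − 360.4452| = $10.12 per share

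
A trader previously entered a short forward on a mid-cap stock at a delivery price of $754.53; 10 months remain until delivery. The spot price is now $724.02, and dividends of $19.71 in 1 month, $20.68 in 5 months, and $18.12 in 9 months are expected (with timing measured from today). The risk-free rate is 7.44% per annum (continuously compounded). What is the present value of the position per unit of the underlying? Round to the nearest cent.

PV(remaining dividends) I = 19.71·e^(−0.0744·1/12) + 20.68·e^(−0.0744·5/12) + 18.12·e^(−0.0744·9/12) = 56.7735
Current forward F = (S − I)·e^(rT) = (724.02 − 56.7735)·e^(0.0744·10/12) = 667.2465 × 1.063962 = 709.9249
Value (long) = (F − K)·e^(−rT) = (709.9249 − 754.53) × 0.939883 = -41.9236
Short position value = −(long value) = $41.92

$41.92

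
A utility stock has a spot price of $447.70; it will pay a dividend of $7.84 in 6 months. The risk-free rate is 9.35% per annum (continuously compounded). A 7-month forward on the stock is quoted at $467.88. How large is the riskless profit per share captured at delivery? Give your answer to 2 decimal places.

PV(dividends) I = 7.84·e^(−0.0935·6/12) = 7.4819
Fair forward F* = (S − I)·e^(rT) = (447.70 − 7.4819)·e^0.054542 = 440.2181 × 1.056057 = 464.8954
Market $467.88 > fair 464.8954: forward overpriced → cash-and-carry (borrow at r, buy the stock and collect the dividends, short the forward).
Profit at T = |F_mkt − F*| = |467.88 − 464.8954| = $2.98 per share

$2.98 per share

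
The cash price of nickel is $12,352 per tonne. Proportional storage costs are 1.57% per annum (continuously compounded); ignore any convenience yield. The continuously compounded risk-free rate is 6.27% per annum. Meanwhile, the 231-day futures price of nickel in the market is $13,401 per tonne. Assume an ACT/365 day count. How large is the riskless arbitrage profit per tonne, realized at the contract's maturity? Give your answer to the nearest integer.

Fair futures: F* = S·e^(carry·T), with carry = (r + u) = 0.0627 + 0.0157 = 0.0784
F* = 12352 · e^(0.0784 × 231/365) = 12352 · e^0.049618 = 12352 × 1.050870 = $12980.3462
Market $13401 > fair $12980.3462: forward overpriced → cash-and-carry (buy spot, short the forward).
At maturity, profit = |F_mkt − F*| = |13401 − 12980.3462| = $421 per tonne

$421 per tonne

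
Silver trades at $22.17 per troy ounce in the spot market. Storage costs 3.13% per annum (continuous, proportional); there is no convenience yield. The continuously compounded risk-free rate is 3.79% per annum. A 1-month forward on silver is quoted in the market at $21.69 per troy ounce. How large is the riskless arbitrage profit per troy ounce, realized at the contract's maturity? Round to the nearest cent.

Fair forward: F* = S·e^(carry·T), with carry = (r + u) = 0.0379 + 0.0313 = 0.0692
F* = 22.17 · e^(0.0692 × 1/12) = 22.17 · e^0.005767 = 22.17 × 1.005784 = $22.2982
Market $21.69 < fair $22.2982: forward underpriced → reverse cash-and-carry (short spot, go long the forward).
At maturity, profit = |F_mkt − F*| = |21.69 − 22.2982| = $0.61 per troy ounce

$0.61 per troy ounce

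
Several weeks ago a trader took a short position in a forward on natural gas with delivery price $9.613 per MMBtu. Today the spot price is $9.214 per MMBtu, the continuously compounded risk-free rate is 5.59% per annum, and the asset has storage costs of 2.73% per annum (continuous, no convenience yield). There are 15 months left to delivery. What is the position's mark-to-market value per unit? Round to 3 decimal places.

Current fair forward for the remaining 15 months: F = S·e^((r + u)·T), (r + u) = 0.0559 + 0.0273 = 0.0832
F = 9.214 · e^(0.0832 × 15/12) = 9.214 × 1.109600 = 10.2239
Value of long forward = (F − K)·e^(−rT) = (10.2239 − 9.613) · e^(−0.0559·15/12)
= 0.6109 × 0.932510 = 0.570
Short position value = −(long value) = -$0.570

-$0.570 per MMBtu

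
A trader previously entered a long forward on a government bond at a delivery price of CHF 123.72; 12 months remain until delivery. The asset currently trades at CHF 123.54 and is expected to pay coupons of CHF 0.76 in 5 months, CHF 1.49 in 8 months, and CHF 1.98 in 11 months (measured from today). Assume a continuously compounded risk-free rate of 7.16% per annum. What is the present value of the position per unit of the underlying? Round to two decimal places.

CHF 4.36

PV(remaining coupons) I = 0.76·e^(−0.0716·5/12) + 1.49·e^(−0.0716·8/12) + 1.98·e^(−0.0716·11/12) = 4.0124
Current forward F = (S − I)·e^(rT) = (123.54 − 4.0124)·e^(0.0716·12/12) = 119.5276 × 1.074226 = 128.3997
Value (long) = (F − K)·e^(−rT) = (128.3997 − 123.72) × 0.930903 = 4.3563
Value = CHF 4.36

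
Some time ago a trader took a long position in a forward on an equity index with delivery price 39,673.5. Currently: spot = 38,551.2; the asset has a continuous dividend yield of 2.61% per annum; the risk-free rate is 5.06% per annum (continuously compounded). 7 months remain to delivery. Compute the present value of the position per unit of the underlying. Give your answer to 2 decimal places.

Current fair forward for the remaining 7 months: F = S·e^((r − q)·T), (r − q) = 0.0506 − 0.0261 = 0.0245
F = 38551.2 · e^(0.0245 × 7/12) = 38551.2 × 1.01439428 = 39106.1168
Value of long forward = (F − K)·e^(−rT) = (39106.1168 − 39673.5) · e^(−0.0506·7/12)
= -567.3832 × 0.97091470 = -550.88

-550.88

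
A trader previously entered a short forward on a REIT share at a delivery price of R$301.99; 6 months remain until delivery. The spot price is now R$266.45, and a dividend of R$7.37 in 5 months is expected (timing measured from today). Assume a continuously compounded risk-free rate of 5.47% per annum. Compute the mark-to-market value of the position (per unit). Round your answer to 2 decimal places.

PV(remaining dividends) I = 7.37·e^(−0.0547·5/12) = 7.2039
Current forward F = (S − I)·e^(rT) = (266.45 − 7.2039)·e^(0.0547·6/12) = 259.2461 × 1.027727 = 266.4342
Value (long) = (F − K)·e^(−rT) = (266.4342 − 301.99) × 0.973021 = -34.5965
Short position value = −(long value) = R$34.60

R$34.60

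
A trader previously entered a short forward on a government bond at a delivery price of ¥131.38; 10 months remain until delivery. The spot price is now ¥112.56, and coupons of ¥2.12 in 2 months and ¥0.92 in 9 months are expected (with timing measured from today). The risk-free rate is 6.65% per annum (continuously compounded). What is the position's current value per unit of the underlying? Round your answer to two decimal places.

PV(remaining coupons) I = 2.12·e^(−0.0665·2/12) + 0.92·e^(−0.0665·9/12) = 2.9719
Current forward F = (S − I)·e^(rT) = (112.56 − 2.9719)·e^(0.0665·10/12) = 109.5881 × 1.056981 = 115.8325
Value (long) = (F − K)·e^(−rT) = (115.8325 − 131.38) × 0.946091 = -14.7093
Short position value = −(long value) = ¥14.71

¥14.71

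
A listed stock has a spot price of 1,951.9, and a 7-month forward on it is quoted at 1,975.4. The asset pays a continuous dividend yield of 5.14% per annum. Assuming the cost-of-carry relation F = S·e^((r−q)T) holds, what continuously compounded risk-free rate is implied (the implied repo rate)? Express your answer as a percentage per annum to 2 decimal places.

7.19%

From F = S·e^((r−q)T): (r − q) = ln(F/S)/T
ln(1975.4/1951.9) = ln(1.012040) = 0.011968
(r − q) = 0.011968 / (7/12) = 0.020517
r = ln(F/S)/T + q = 0.020517 + 0.0514 = 0.071917
r = 7.19%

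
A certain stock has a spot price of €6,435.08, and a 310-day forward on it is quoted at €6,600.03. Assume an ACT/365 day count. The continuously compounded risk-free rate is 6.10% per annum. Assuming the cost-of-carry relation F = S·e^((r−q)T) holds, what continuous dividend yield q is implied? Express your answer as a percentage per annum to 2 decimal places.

From F = S·e^((r−q)T): (r − q) = ln(F/S)/T
ln(6600.03/6435.08) = ln(1.025633) = 0.025310
(r − q) = 0.025310 / (310/365) = 0.029800
q = r − ln(F/S)/T = 0.0610 − 0.029800 = 0.031200
q = 3.12%

3.12%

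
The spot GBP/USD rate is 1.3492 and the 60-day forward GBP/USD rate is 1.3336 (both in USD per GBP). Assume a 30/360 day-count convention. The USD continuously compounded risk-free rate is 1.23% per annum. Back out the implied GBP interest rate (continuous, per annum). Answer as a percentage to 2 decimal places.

8.21%

F = S·e^((r_USD − r_GBP)T) ⇒ r_GBP = r_USD − ln(F/S)/T
ln(1.3336/1.3492) = -0.011630; /(60/360) = -0.069780
r_GBP = 0.0123 + 0.069780 = 0.082080
r_GBP = 8.21%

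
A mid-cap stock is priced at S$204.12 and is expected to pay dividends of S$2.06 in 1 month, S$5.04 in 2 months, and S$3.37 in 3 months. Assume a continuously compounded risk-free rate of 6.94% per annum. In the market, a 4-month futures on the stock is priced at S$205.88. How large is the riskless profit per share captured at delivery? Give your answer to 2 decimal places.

S$7.57 per share

PV(dividends) I = 2.06·e^(−0.0694·1/12) + 5.04·e^(−0.0694·2/12) + 3.37·e^(−0.0694·3/12) = 10.3422
Fair futures F* = (S − I)·e^(rT) = (204.12 − 10.3422)·e^0.023133 = 193.7778 × 1.023403 = 198.3128
Market S$205.88 > fair 198.3128: forward overpriced → cash-and-carry (borrow at r, buy the stock and collect the dividends, short the forward).
Profit at T = |F_mkt − F*| = |205.88 − 198.3128| = S$7.57 per share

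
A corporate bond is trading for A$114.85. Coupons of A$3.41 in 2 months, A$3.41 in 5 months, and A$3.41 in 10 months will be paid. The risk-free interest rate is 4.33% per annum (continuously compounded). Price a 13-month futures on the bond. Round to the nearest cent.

PV(coupons) I = 3.41·e^(−0.0433·2/12) + 3.41·e^(−0.0433·5/12) + 3.41·e^(−0.0433·10/12)
I = 3.3855 + 3.3490 + 3.2891 = 10.0236
F = (S − I)·e^(rT) = (114.85 − 10.0236) · e^(0.0433·13/12)
= 104.8264 · e^0.046908 = 104.8264 × 1.048026 = A$109.86

A$109.86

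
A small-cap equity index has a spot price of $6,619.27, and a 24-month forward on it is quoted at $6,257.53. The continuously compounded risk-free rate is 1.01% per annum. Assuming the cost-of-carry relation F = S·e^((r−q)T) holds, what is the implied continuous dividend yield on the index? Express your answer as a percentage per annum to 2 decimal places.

From F = S·e^((r−q)T): (r − q) = ln(F/S)/T
ln(6257.53/6619.27) = ln(0.945350) = -0.056200
(r − q) = -0.056200 / (24/12) = -0.028100
q = r − ln(F/S)/T = 0.0101 + 0.028100 = 0.038200
q = 3.82%

3.82%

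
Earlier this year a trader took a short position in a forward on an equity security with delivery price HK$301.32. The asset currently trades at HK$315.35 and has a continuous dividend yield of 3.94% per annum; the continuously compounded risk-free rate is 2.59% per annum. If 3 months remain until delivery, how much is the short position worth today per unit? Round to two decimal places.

Current fair forward for the remaining 3 months: F = S·e^((r − q)·T), (r − q) = 0.0259 − 0.0394 = -0.0135
F = 315.35 · e^(-0.0135 × 3/12) = 315.35 × 0.996631 = 314.2876
Value of long forward = (F − K)·e^(−rT) = (314.2876 − 301.32) · e^(−0.0259·3/12)
= 12.9676 × 0.993546 = 12.88
Short position value = −(long value) = -HK$12.88

-HK$12.88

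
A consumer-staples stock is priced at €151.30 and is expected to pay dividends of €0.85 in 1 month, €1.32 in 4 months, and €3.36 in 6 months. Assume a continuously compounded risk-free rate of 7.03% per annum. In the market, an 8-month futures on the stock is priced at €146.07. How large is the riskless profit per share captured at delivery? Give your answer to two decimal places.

PV(dividends) I = 0.85·e^(−0.0703·1/12) + 1.32·e^(−0.0703·4/12) + 3.36·e^(−0.0703·6/12) = 5.3784
Fair futures F* = (S − I)·e^(rT) = (151.30 − 5.3784)·e^0.046867 = 145.9216 × 1.047983 = 152.9234
Market €146.07 < fair 152.9234: forward underpriced → reverse cash-and-carry (short the stock, invest proceeds at r, pay the dividends, go long the forward).
Profit at T = |F_mkt − F*| = |146.07 − 152.9234| = €6.85 per share

€6.85 per share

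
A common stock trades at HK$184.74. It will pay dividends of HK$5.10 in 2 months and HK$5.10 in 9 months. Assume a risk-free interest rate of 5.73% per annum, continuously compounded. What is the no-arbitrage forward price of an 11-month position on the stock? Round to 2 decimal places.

HK$184.23

PV(dividends) I = 5.10·e^(−0.0573·2/12) + 5.10·e^(−0.0573·9/12)
I = 5.0515 + 4.8855 = 9.9370
F = (S − I)·e^(rT) = (184.74 − 9.9370) · e^(0.0573·11/12)
= 174.8030 · e^0.052525 = 174.8030 × 1.053929 = HK$184.23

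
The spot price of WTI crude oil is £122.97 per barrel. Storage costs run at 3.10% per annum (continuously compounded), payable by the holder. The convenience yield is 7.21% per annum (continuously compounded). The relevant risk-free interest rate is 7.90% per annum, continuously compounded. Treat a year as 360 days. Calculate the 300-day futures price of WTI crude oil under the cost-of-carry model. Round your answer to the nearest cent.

£126.92 per barrel

Net carry = r + u − y = 0.0790 + 0.0310 − 0.0721 = 0.0379
F = S·e^((r+u−y)T) = 122.97 · e^(0.0379 × 300/360) = 122.97 · e^0.031583
= 122.97 × 1.032087 = £126.92 per barrel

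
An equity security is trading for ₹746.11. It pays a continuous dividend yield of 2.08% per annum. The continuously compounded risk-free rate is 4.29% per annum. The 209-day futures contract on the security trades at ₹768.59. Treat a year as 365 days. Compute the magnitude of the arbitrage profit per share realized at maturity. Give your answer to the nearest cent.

₹12.98 per share

Fair futures: F* = S·e^(carry·T), with carry = (r − q) = 0.0429 − 0.0208 = 0.0221
F* = 746.11 · e^(0.0221 × 209/365) = 746.11 · e^0.012655 = 746.11 × 1.012735 = ₹755.6117
Market ₹768.59 > fair ₹755.6117: forward overpriced → cash-and-carry (buy spot, short the forward).
At maturity, profit = |F_mkt − F*| = |768.59 − 755.6117| = ₹12.98 per share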